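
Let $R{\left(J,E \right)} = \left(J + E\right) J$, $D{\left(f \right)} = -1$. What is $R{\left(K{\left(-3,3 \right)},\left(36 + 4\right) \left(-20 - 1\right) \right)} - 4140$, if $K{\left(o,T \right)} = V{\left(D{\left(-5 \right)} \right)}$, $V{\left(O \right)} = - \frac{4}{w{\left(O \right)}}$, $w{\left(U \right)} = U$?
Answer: $-7484$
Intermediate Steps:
$V{\left(O \right)} = - \frac{4}{O}$
$K{\left(o,T \right)} = 4$ ($K{\left(o,T \right)} = - \frac{4}{-1} = \left(-4\right) \left(-1\right) = 4$)
$R{\left(J,E \right)} = J \left(E + J\right)$ ($R{\left(J,E \right)} = \left(E + J\right) J = J \left(E + J\right)$)
$R{\left(K{\left(-3,3 \right)},\left(36 + 4\right) \left(-20 - 1\right) \right)} - 4140 = 4 \left(\left(36 + 4\right) \left(-20 - 1\right) + 4\right) - 4140 = 4 \left(40 \left(-21\right) + 4\right) - 4140 = 4 \left(-840 + 4\right) - 4140 = 4 \left(-836\right) - 4140 = -3344 - 4140 = -7484$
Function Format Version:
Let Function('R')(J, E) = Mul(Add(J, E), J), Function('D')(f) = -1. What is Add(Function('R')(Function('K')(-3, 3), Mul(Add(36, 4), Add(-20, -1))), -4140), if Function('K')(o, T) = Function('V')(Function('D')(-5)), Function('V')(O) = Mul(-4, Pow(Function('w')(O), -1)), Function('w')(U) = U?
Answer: -7484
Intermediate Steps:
Function('V')(O) = Mul(-4, Pow(O, -1))
Function('K')(o, T) = 4 (Function('K')(o, T) = Mul(-4, Pow(-1, -1)) = Mul(-4, -1) = 4)
Function('R')(J, E) = Mul(J, Add(E, J)) (Function('R')(J, E) = Mul(Add(E, J), J) = Mul(J, Add(E, J)))
Add(Function('R')(Function('K')(-3, 3), Mul(Add(36, 4), Add(-20, -1))), -4140) = Add(Mul(4, Add(Mul(Add(36, 4), Add(-20, -1)), 4)), -4140) = Add(Mul(4, Add(Mul(40, -21), 4)), -4140) = Add(Mul(4, Add(-840, 4)), -4140) = Add(Mul(4, -836), -4140) = Add(-3344, -4140) = -7484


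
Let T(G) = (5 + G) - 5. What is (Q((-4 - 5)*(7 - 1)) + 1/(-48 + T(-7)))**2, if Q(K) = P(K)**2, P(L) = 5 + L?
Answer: 17438258916/3025 ≈ 5.7647e+6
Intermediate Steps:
T(G) = G
Q(K) = (5 + K)**2
(Q((-4 - 5)*(7 - 1)) + 1/(-48 + T(-7)))**2 = ((5 + (-4 - 5)*(7 - 1))**2 + 1/(-48 - 7))**2 = ((5 - 9*6)**2 + 1/(-55))**2 = ((5 - 54)**2 - 1/55)**2 = ((-49)**2 - 1/55)**2 = (2401 - 1/55)**2 = (132054/55)**2 = 17438258916/3025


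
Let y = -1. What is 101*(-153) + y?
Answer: -15454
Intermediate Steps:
101*(-153) + y = 101*(-153) - 1 = -15453 - 1 = -15454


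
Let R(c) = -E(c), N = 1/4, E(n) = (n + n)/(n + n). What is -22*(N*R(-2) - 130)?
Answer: 5731/2 ≈ 2865.5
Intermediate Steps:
E(n) = 1 (E(n) = (2*n)/((2*n)) = (2*n)*(1/(2*n)) = 1)
N = ¼ ≈ 0.25000
R(c) = -1 (R(c) = -1*1 = -1)
-22*(N*R(-2) - 130) = -22*((¼)*(-1) - 130) = -22*(-¼ - 130) = -22*(-521/4) = 5731/2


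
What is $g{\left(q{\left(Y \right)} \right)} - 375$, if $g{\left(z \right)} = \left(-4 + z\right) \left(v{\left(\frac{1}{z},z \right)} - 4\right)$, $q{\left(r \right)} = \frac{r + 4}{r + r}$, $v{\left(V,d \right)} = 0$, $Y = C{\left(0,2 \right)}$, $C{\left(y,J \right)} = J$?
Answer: $-365$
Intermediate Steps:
$Y = 2$
$q{\left(r \right)} = \frac{4 + r}{2 r}$
$g{\left(z \right)} = 16 - 4 z$ ($g{\left(z \right)} = \left(-4 + z\right) \left(0 - 4\right) = \left(-4 + z\right) \left(-4\right) = 16 - 4 z$)
$g{\left(q{\left(Y \right)} \right)} - 375 = \left(16 - 4 \frac{4 + 2}{2 \cdot 2}\right) - 375 = \left(16 - 4 \cdot \frac{1}{2} \cdot \frac{1}{2} \cdot 6\right) - 375 = \left(16 - 6\right) - 375 = 10 - 375 = -365$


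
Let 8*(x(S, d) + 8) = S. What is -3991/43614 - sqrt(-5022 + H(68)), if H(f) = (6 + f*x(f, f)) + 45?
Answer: -3991/43614 - I*sqrt(4937) ≈ -0.091507 - 70.264*I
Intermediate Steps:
x(S, d) = -8 + S/8
H(f) = 51 + f*(-8 + f/8) (H(f) = (6 + f*(-8 + f/8)) + 45 = 51 + f*(-8 + f/8))
-3991/43614 - sqrt(-5022 + H(68)) = -3991/43614 - sqrt(-5022 + (51 + (1/8)*68*(-64 + 68))) = -3991*1/43614 - sqrt(-5022 + (51 + (1/8)*68*4)) = -3991/43614 - sqrt(-5022 + (51 + 34)) = -3991/43614 - sqrt(-5022 + 85) = -3991/43614 - sqrt(-4937) = -3991/43614 - I*sqrt(4937)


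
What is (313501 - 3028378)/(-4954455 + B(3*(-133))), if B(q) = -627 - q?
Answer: 904959/1651561 ≈ 0.54794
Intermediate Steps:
(313501 - 3028378)/(-4954455 + B(3*(-133))) = (313501 - 3028378)/(-4954455 + (-627 - 3*(-133))) = -2714877/(-4954455 + (-627 - 1*(-399))) = -2714877/(-4954455 + (-627 + 399)) = -2714877/(-4954455 - 228) = -2714877/(-4954683) = -2714877*(-1/4954683) = 904959/1651561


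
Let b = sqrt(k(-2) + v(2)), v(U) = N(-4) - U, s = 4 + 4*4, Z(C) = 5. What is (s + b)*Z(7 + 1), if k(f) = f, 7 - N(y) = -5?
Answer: 100 + 10*sqrt(2) ≈ 114.14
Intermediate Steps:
N(y) = 12 (N(y) = 7 - 1*(-5) = 7 + 5 = 12)
s = 20 (s = 4 + 16 = 20)
v(U) = 12 - U
b = 2*sqrt(2) (b = sqrt(-2 + (12 - 1*2)) = sqrt(-2 + (12 - 2)) = sqrt(-2 + 10) = sqrt(8) = 2*sqrt(2) ≈ 2.8284)
(s + b)*Z(7 + 1) = (20 + 2*sqrt(2))*5 = 100 + 10*sqrt(2)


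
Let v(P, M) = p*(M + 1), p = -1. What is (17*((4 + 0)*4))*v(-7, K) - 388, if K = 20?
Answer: -6100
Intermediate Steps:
v(P, M) = -1 - M (v(P, M) = -(M + 1) = -(1 + M) = -1 - M)
(17*((4 + 0)*4))*v(-7, K) - 388 = (17*((4 + 0)*4))*(-1 - 1*20) - 388 = (17*(4*4))*(-1 - 20) - 388 = (17*16)*(-21) - 388 = 272*(-21) - 388 = -5712 - 388 = -6100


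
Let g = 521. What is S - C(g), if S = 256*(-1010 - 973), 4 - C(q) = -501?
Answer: -508153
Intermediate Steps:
C(q) = 505 (C(q) = 4 - 1*(-501) = 4 + 501 = 505)
S = -507648 (S = 256*(-1983) = -507648)
S - C(g) = -507648 - 1*505 = -507648 - 505 = -508153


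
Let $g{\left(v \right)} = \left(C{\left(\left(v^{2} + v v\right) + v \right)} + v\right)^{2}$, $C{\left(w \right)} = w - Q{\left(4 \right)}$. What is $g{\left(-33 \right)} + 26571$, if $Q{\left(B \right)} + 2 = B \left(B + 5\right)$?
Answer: $4344655$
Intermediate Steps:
$Q{\left(B \right)} = -2 + B \left(5 + B\right)$ ($Q{\left(B \right)} = -2 + B \left(B + 5\right) = -2 + B \left(5 + B\right)$)
$C{\left(w \right)} = -34 + w$ ($C{\left(w \right)} = w - \left(-2 + 4^{2} + 5 \cdot 4\right) = w - \left(-2 + 16 + 20\right) = w - 34 = -34 + w$)
$g{\left(v \right)} = \left(-34 + 2 v + 2 v^{2}\right)^{2}$ ($g{\left(v \right)} = \left(\left(-34 + \left(\left(v^{2} + v v\right) + v\right)\right) + v\right)^{2} = \left(\left(-34 + \left(\left(v^{2} + v^{2}\right) + v\right)\right) + v\right)^{2} = \left(\left(-34 + \left(2 v^{2} + v\right)\right) + v\right)^{2} = \left(\left(-34 + \left(v + 2 v^{2}\right)\right) + v\right)^{2} = \left(\left(-34 + v + 2 v^{2}\right) + v\right)^{2} = \left(-34 + 2 v + 2 v^{2}\right)^{2}$)
$g{\left(-33 \right)} + 26571 = \left(-34 - 33 - 33 \left(1 + 2 \left(-33\right)\right)\right)^{2} + 26571 = \left(-34 - 33 - 33 \left(1 - 66\right)\right)^{2} + 26571 = \left(-34 - 33 - -2145\right)^{2} + 26571 = \left(-34 - 33 + 2145\right)^{2} + 26571 = 2078^{2} + 26571 = 4318084 + 26571 = 4344655$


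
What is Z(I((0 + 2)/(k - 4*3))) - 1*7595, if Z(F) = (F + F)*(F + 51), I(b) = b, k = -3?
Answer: -1711927/225 ≈ -7608.6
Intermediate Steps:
Z(F) = 2*F*(51 + F) (Z(F) = (2*F)*(51 + F) = 2*F*(51 + F))
Z(I((0 + 2)/(k - 4*3))) - 1*7595 = 2*((0 + 2)/(-3 - 4*3))*(51 + (0 + 2)/(-3 - 4*3)) - 1*7595 = 2*(2/(-3 - 12))*(51 + 2/(-3 - 12)) - 7595 = 2*(2/(-15))*(51 + 2/(-15)) - 7595 = 2*(2*(-1/15))*(51 + 2*(-1/15)) - 7595 = 2*(-2/15)*(51 - 2/15) - 7595 = 2*(-2/15)*(763/15) - 7595 = -3052/225 - 7595 = -1711927/225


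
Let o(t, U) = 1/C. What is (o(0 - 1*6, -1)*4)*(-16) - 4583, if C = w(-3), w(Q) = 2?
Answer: -4615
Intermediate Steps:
C = 2
o(t, U) = ½ (o(t, U) = 1/2 = ½)
(o(0 - 1*6, -1)*4)*(-16) - 4583 = ((½)*4)*(-16) - 4583 = 2*(-16) - 4583 = -32 - 4583 = -4615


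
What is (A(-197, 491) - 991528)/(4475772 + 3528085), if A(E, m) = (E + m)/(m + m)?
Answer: -486840101/3929893787 ≈ -0.12388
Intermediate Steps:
A(E, m) = (E + m)/(2*m) (A(E, m) = (E + m)/((2*m)) = (E + m)*(1/(2*m)) = (E + m)/(2*m))
(A(-197, 491) - 991528)/(4475772 + 3528085) = ((1/2)*(-197 + 491)/491 - 991528)/(4475772 + 3528085) = ((1/2)*(1/491)*294 - 991528)/8003857 = (147/491 - 991528)*(1/8003857) = -486840101/491*1/8003857 = -486840101/3929893787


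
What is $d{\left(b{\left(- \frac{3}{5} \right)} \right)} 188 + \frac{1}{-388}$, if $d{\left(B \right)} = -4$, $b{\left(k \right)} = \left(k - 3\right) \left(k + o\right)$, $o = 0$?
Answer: $- \frac{291777}{388} \approx -752.0$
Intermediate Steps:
$b{\left(k \right)} = k \left(-3 + k\right)$ ($b{\left(k \right)} = \left(k - 3\right) \left(k + 0\right) = \left(-3 + k\right) k = k \left(-3 + k\right)$)
$d{\left(b{\left(- \frac{3}{5} \right)} \right)} 188 + \frac{1}{-388} = \left(-4\right) 188 + \frac{1}{-388} = -752 - \frac{1}{388} = - \frac{291777}{388}$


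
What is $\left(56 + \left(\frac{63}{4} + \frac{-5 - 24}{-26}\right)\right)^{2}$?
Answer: $\frac{14356521}{2704} \approx 5309.4$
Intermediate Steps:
$\left(56 + \left(\frac{63}{4} + \frac{-5 - 24}{-26}\right)\right)^{2} = \left(56 + \left(63 \cdot \frac{1}{4} - - \frac{29}{26}\right)\right)^{2} = \left(56 + \left(\frac{63}{4} + \frac{29}{26}\right)\right)^{2} = \left(56 + \frac{877}{52}\right)^{2} = \left(\frac{3789}{52}\right)^{2} = \frac{14356521}{2704}$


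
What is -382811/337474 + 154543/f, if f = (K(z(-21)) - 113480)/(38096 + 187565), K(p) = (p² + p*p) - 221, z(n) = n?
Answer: -11769222129840711/38073479206 ≈ -3.0912e+5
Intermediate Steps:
K(p) = -221 + 2*p² (K(p) = (p² + p²) - 221 = 2*p² - 221 = -221 + 2*p²)
f = -112819/225661 (f = ((-221 + 2*(-21)²) - 113480)/(38096 + 187565) = ((-221 + 2*441) - 113480)/225661 = ((-221 + 882) - 113480)*(1/225661) = (661 - 113480)*(1/225661) = -112819*1/225661 = -112819/225661 ≈ -0.49995)
-382811/337474 + 154543/f = -382811/337474 + 154543/(-112819/225661) = -382811*1/337474 + 154543*(-225661/112819) = -382811/337474 - 34874327923/112819 = -11769222129840711/38073479206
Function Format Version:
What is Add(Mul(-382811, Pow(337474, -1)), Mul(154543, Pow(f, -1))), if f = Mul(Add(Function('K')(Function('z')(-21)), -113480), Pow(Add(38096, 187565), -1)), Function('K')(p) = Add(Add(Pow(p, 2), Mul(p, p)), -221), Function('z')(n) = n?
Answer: Rational(-11769222129840711, 38073479206) ≈ -3.0912e+5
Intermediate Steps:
Function('K')(p) = Add(-221, Mul(2, Pow(p, 2))) (Function('K')(p) = Add(Add(Pow(p, 2), Pow(p, 2)), -221) = Add(Mul(2, Pow(p, 2)), -221) = Add(-221, Mul(2, Pow(p, 2))))
f = Rational(-112819, 225661) (f = Mul(Add(Add(-221, Mul(2, Pow(-21, 2))), -113480), Pow(Add(38096, 187565), -1)) = Mul(Add(Add(-221, Mul(2, 441)), -113480), Pow(225661, -1)) = Mul(Add(Add(-221, 882), -113480), Rational(1, 225661)) = Mul(Add(661, -113480), Rational(1, 225661)) = Mul(-112819, Rational(1, 225661)) = Rational(-112819, 225661) ≈ -0.49995)
Add(Mul(-382811, Pow(337474, -1)), Mul(154543, Pow(f, -1))) = Add(Mul(-382811, Pow(337474, -1)), Mul(154543, Pow(Rational(-112819, 225661), -1))) = Add(Mul(-382811, Rational(1, 337474)), Mul(154543, Rational(-225661, 112819))) = Add(Rational(-382811, 337474), Rational(-34874327923, 112819)) = Rational(-11769222129840711, 38073479206)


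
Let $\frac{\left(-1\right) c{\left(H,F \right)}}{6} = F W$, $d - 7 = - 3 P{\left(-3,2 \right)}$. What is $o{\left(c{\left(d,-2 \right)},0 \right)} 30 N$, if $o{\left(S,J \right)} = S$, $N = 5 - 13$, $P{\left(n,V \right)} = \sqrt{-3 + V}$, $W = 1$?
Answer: $-2880$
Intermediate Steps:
$N = -8$ ($N = 5 - 13 = -8$)
$d = 7 - 3 i$ ($d = 7 - 3 \sqrt{-3 + 2} = 7 - 3 \sqrt{-1} = 7 - 3 i \approx 7.0 - 3.0 i$)
$c{\left(H,F \right)} = - 6 F$ ($c{\left(H,F \right)} = - 6 F 1 = - 6 F$)
$o{\left(c{\left(d,-2 \right)},0 \right)} 30 N = \left(-6\right) \left(-2\right) 30 \left(-8\right) = 12 \cdot 30 \left(-8\right) = 360 \left(-8\right) = -2880$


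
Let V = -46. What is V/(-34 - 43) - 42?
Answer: -3188/77 ≈ -41.403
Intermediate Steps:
V/(-34 - 43) - 42 = -46/(-34 - 43) - 42 = -46/(-77) - 42 = -46*(-1/77) - 42 = 46/77 - 42 = -3188/77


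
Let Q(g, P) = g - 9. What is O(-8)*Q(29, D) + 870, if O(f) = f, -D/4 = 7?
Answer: 710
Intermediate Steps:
D = -28 (D = -4*7 = -28)
Q(g, P) = -9 + g
O(-8)*Q(29, D) + 870 = -8*(-9 + 29) + 870 = -8*20 + 870 = -160 + 870 = 710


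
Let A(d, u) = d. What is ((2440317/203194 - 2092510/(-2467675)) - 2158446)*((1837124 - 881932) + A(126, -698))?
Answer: -14770233554488789622609/7163096485 ≈ -2.0620e+12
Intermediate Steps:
((2440317/203194 - 2092510/(-2467675)) - 2158446)*((1837124 - 881932) + A(126, -698)) = ((2440317/203194 - 2092510/(-2467675)) - 2158446)*((1837124 - 881932) + 126) = ((2440317*(1/203194) - 2092510*(-1/2467675)) - 2158446)*(955192 + 126) = ((2440317/203194 + 59786/70505) - 2158446)*955318 = (184202706569/14326192970 - 2158446)*955318 = -30922129708618051/14326192970*955318 = -14770233554488789622609/7163096485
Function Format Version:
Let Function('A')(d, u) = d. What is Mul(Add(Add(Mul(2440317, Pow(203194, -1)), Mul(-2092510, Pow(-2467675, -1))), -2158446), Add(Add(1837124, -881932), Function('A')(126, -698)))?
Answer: Rational(-14770233554488789622609, 7163096485) ≈ -2.0620e+12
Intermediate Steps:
Mul(Add(Add(Mul(2440317, Pow(203194, -1)), Mul(-2092510, Pow(-2467675, -1))), -2158446), Add(Add(1837124, -881932), Function('A')(126, -698))) = Mul(Add(Add(Mul(2440317, Pow(203194, -1)), Mul(-2092510, Pow(-2467675, -1))), -2158446), Add(Add(1837124, -881932), 126)) = Mul(Add(Add(Mul(2440317, Rational(1, 203194)), Mul(-2092510, Rational(-1, 2467675))), -2158446), Add(955192, 126)) = Mul(Add(Add(Rational(2440317, 203194), Rational(59786, 70505)), -2158446), 955318) = Mul(Add(Rational(184202706569, 14326192970), -2158446), 955318) = Mul(Rational(-30922129708618051, 14326192970), 955318) = Rational(-14770233554488789622609, 7163096485)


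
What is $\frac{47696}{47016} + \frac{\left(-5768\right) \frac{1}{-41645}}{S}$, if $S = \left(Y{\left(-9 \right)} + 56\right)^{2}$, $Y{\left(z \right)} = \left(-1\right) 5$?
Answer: $\frac{23919617038}{23577358395} \approx 1.0145$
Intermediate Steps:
$Y{\left(z \right)} = -5$
$S = 2601$ ($S = \left(-5 + 56\right)^{2} = 51^{2} = 2601$)
$\frac{47696}{47016} + \frac{\left(-5768\right) \frac{1}{-41645}}{S} = \frac{47696}{47016} + \frac{\left(-5768\right) \frac{1}{-41645}}{2601} = 47696 \cdot \frac{1}{47016} + \left(-5768\right) \left(- \frac{1}{41645}\right) \frac{1}{2601} = \frac{5962}{5877} + \frac{5768}{41645} \cdot \frac{1}{2601} = \frac{5962}{5877} + \frac{5768}{108318645} = \frac{23919617038}{23577358395}$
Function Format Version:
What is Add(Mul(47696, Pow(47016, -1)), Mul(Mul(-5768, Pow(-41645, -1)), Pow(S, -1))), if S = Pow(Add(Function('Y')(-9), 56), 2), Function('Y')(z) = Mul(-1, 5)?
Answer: Rational(23919617038, 23577358395) ≈ 1.0145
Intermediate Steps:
Function('Y')(z) = -5
S = 2601 (S = Pow(Add(-5, 56), 2) = Pow(51, 2) = 2601)
Add(Mul(47696, Pow(47016, -1)), Mul(Mul(-5768, Pow(-41645, -1)), Pow(S, -1))) = Add(Mul(47696, Pow(47016, -1)), Mul(Mul(-5768, Pow(-41645, -1)), Pow(2601, -1))) = Add(Mul(47696, Rational(1, 47016)), Mul(Mul(-5768, Rational(-1, 41645)), Rational(1, 2601))) = Add(Rational(5962, 5877), Mul(Rational(5768, 41645), Rational(1, 2601))) = Add(Rational(5962, 5877), Rational(5768, 108318645)) = Rational(23919617038, 23577358395)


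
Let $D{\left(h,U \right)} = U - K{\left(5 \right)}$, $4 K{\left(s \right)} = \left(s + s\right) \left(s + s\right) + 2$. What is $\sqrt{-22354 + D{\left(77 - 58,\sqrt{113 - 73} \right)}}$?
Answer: $\frac{\sqrt{-89518 + 8 \sqrt{10}}}{2} \approx 149.58 i$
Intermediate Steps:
$K{\left(s \right)} = \frac{1}{2} + s^{2}$ ($K{\left(s \right)} = \frac{\left(s + s\right) \left(s + s\right) + 2}{4} = \frac{2 s 2 s + 2}{4} = \frac{4 s^{2} + 2}{4} = \frac{2 + 4 s^{2}}{4} = \frac{1}{2} + s^{2}$)
$D{\left(h,U \right)} = - \frac{51}{2} + U$ ($D{\left(h,U \right)} = U - \left(\frac{1}{2} + 5^{2}\right) = U - \left(\frac{1}{2} + 25\right) = U - \frac{51}{2} = - \frac{51}{2} + U$)
$\sqrt{-22354 + D{\left(77 - 58,\sqrt{113 - 73} \right)}} = \sqrt{-22354 - \left(\frac{51}{2} - \sqrt{113 - 73}\right)} = \sqrt{-22354 - \left(\frac{51}{2} - \sqrt{40}\right)} = \sqrt{-22354 - \left(\frac{51}{2} - 2 \sqrt{10}\right)} = \sqrt{- \frac{44759}{2} + 2 \sqrt{10}}$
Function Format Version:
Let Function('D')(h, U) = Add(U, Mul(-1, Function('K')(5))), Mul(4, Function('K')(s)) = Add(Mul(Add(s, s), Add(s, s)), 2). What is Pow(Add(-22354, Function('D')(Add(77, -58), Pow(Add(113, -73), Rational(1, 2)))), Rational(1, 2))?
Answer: Mul(Rational(1, 2), Pow(Add(-89518, Mul(8, Pow(10, Rational(1, 2)))), Rational(1, 2))) ≈ Mul(149.58, I)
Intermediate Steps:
Function('K')(s) = Add(Rational(1, 2), Pow(s, 2)) (Function('K')(s) = Mul(Rational(1, 4), Add(Mul(Add(s, s), Add(s, s)), 2)) = Mul(Rational(1, 4), Add(Mul(Mul(2, s), Mul(2, s)), 2)) = Mul(Rational(1, 4), Add(Mul(4, Pow(s, 2)), 2)) = Mul(Rational(1, 4), Add(2, Mul(4, Pow(s, 2)))) = Add(Rational(1, 2), Pow(s, 2)))
Function('D')(h, U) = Add(Rational(-51, 2), U) (Function('D')(h, U) = Add(U, Mul(-1, Add(Rational(1, 2), Pow(5, 2)))) = Add(U, Mul(-1, Add(Rational(1, 2), 25))) = Add(U, Mul(-1, Rational(51, 2))) = Add(U, Rational(-51, 2)) = Add(Rational(-51, 2), U))
Pow(Add(-22354, Function('D')(Add(77, -58), Pow(Add(113, -73), Rational(1, 2)))), Rational(1, 2)) = Pow(Add(-22354, Add(Rational(-51, 2), Pow(Add(113, -73), Rational(1, 2)))), Rational(1, 2)) = Pow(Add(-22354, Add(Rational(-51, 2), Pow(40, Rational(1, 2)))), Rational(1, 2)) = Pow(Add(-22354, Add(Rational(-51, 2), Mul(2, Pow(10, Rational(1, 2))))), Rational(1, 2)) = Pow(Add(Rational(-44759, 2), Mul(2, Pow(10, Rational(1, 2)))), Rational(1, 2))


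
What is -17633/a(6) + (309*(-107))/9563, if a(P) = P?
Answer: -168822757/57378 ≈ -2942.3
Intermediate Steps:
-17633/a(6) + (309*(-107))/9563 = -17633/6 + (309*(-107))/9563 = -17633*1/6 - 33063*1/9563 = -17633/6 - 33063/9563 = -168822757/57378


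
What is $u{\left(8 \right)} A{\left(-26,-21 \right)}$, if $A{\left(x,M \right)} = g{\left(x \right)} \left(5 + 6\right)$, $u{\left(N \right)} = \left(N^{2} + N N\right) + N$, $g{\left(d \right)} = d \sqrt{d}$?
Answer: $- 38896 i \sqrt{26} \approx - 1.9833 \cdot 10^{5} i$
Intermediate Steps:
$g{\left(d \right)} = d^{\frac{3}{2}}$
$u{\left(N \right)} = N + 2 N^{2}$ ($u{\left(N \right)} = \left(N^{2} + N^{2}\right) + N = 2 N^{2} + N = N + 2 N^{2}$)
$A{\left(x,M \right)} = 11 x^{\frac{3}{2}}$ ($A{\left(x,M \right)} = x^{\frac{3}{2}} \left(5 + 6\right) = x^{\frac{3}{2}} \cdot 11 = 11 x^{\frac{3}{2}}$)
$u{\left(8 \right)} A{\left(-26,-21 \right)} = 8 \left(1 + 2 \cdot 8\right) 11 \left(-26\right)^{\frac{3}{2}} = 8 \left(1 + 16\right) 11 \left(- 26 i \sqrt{26}\right) = 8 \cdot 17 \left(- 286 i \sqrt{26}\right) = 136 \left(- 286 i \sqrt{26}\right) = - 38896 i \sqrt{26}$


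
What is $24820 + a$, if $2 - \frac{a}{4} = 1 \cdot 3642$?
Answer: $10260$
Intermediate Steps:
$a = -14560$ ($a = 8 - 4 \cdot 1 \cdot 3642 = 8 - 14568 = -14560$)
$24820 + a = 24820 - 14560 = 10260$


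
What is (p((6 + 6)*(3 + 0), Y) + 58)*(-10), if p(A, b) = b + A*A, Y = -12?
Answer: -13420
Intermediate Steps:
p(A, b) = b + A²
(p((6 + 6)*(3 + 0), Y) + 58)*(-10) = ((-12 + ((6 + 6)*(3 + 0))²) + 58)*(-10) = ((-12 + (12*3)²) + 58)*(-10) = ((-12 + 36²) + 58)*(-10) = ((-12 + 1296) + 58)*(-10) = (1284 + 58)*(-10) = 1342*(-10) = -13420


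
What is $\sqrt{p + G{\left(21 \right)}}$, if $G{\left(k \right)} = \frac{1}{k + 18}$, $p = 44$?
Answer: $\frac{\sqrt{66963}}{39} \approx 6.6352$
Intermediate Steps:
$G{\left(k \right)} = \frac{1}{18 + k}$
$\sqrt{p + G{\left(21 \right)}} = \sqrt{44 + \frac{1}{18 + 21}} = \sqrt{44 + \frac{1}{39}} = \sqrt{\frac{1717}{39}} = \frac{\sqrt{66963}}{39}$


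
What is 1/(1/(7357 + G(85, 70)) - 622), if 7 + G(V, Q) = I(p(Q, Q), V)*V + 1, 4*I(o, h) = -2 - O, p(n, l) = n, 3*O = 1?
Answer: -87617/54497762 ≈ -0.0016077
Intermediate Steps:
O = ⅓ (O = (⅓)*1 = ⅓ ≈ 0.33333)
I(o, h) = -7/12 (I(o, h) = (-2 - 1*⅓)/4 = (-2 - ⅓)/4 = (¼)*(-7/3) = -7/12)
G(V, Q) = -6 - 7*V/12 (G(V, Q) = -7 + (-7*V/12 + 1) = -7 + (1 - 7*V/12) = -6 - 7*V/12)
1/(1/(7357 + G(85, 70)) - 622) = 1/(1/(7357 + (-6 - 7/12*85)) - 622) = 1/(1/(7357 + (-6 - 595/12)) - 622) = 1/(1/(7357 - 667/12) - 622) = 1/(1/(87617/12) - 622) = 1/(12/87617 - 622) = 1/(-54497762/87617) = -87617/54497762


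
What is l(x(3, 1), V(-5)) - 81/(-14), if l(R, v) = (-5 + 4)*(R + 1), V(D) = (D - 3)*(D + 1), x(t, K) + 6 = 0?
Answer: 151/14 ≈ 10.786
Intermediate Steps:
x(t, K) = -6 (x(t, K) = -6 + 0 = -6)
V(D) = (1 + D)*(-3 + D) (V(D) = (-3 + D)*(1 + D) = (1 + D)*(-3 + D))
l(R, v) = -1 - R (l(R, v) = -(1 + R) = -1 - R)
l(x(3, 1), V(-5)) - 81/(-14) = (-1 - 1*(-6)) - 81/(-14) = (-1 + 6) - 1/14*(-81) = 5 + 81/14 = 151/14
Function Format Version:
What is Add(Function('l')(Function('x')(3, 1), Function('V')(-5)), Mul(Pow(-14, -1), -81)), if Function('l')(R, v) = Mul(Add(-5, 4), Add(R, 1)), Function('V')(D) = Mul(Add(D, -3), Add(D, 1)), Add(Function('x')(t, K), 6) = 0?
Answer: Rational(151, 14) ≈ 10.786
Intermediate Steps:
Function('x')(t, K) = -6 (Function('x')(t, K) = Add(-6, 0) = -6)
Function('V')(D) = Mul(Add(1, D), Add(-3, D)) (Function('V')(D) = Mul(Add(-3, D), Add(1, D)) = Mul(Add(1, D), Add(-3, D)))
Function('l')(R, v) = Add(-1, Mul(-1, R)) (Function('l')(R, v) = Mul(-1, Add(1, R)) = Add(-1, Mul(-1, R)))
Add(Function('l')(Function('x')(3, 1), Function('V')(-5)), Mul(Pow(-14, -1), -81)) = Add(Add(-1, Mul(-1, -6)), Mul(Pow(-14, -1), -81)) = Add(Add(-1, 6), Mul(Rational(-1, 14), -81)) = Add(5, Rational(81, 14)) = Rational(151, 14)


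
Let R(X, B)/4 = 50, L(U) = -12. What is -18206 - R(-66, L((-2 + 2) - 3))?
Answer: -18406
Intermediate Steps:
R(X, B) = 200 (R(X, B) = 4*50 = 200)
-18206 - R(-66, L((-2 + 2) - 3)) = -18206 - 1*200 = -18206 - 200 = -18406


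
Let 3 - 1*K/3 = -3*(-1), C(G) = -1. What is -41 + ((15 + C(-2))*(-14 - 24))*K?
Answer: -41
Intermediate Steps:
K = 0 (K = 9 - (-9)*(-1) = 9 - 3*3 = 9 - 9 = 0)
-41 + ((15 + C(-2))*(-14 - 24))*K = -41 + ((15 - 1)*(-14 - 24))*0 = -41 + (14*(-38))*0 = -41 - 532*0 = -41 + 0 = -41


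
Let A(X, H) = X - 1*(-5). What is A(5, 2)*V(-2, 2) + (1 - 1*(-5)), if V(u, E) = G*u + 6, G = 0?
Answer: 66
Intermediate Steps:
A(X, H) = 5 + X (A(X, H) = X + 5 = 5 + X)
V(u, E) = 6 (V(u, E) = 0*u + 6 = 0 + 6 = 6)
A(5, 2)*V(-2, 2) + (1 - 1*(-5)) = (5 + 5)*6 + (1 - 1*(-5)) = 10*6 + (1 + 5) = 60 + 6 = 66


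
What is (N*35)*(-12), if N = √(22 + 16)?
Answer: -420*√38 ≈ -2589.1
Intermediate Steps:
N = √38 ≈ 6.1644
(N*35)*(-12) = (√38*35)*(-12) = (35*√38)*(-12) = -420*√38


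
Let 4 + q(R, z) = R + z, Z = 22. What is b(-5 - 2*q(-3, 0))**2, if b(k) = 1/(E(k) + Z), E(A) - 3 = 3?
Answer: 1/784 ≈ 0.0012755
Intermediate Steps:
E(A) = 6 (E(A) = 3 + 3 = 6)
q(R, z) = -4 + R + z (q(R, z) = -4 + (R + z) = -4 + R + z)
b(k) = 1/28 (b(k) = 1/(6 + 22) = 1/28)
b(-5 - 2*q(-3, 0))**2 = (1/28)**2 = 1/784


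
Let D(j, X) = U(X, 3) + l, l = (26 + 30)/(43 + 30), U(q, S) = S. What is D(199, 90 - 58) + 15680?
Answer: 1144915/73 ≈ 15684.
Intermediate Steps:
l = 56/73 ≈ 0.76712
D(j, X) = 275/73 (D(j, X) = 3 + 56/73 = 275/73)
D(199, 90 - 58) + 15680 = 275/73 + 15680 = 1144915/73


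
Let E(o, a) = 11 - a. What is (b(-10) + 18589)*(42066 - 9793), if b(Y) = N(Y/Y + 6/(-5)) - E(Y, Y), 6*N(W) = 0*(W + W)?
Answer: 599245064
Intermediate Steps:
N(W) = 0 (N(W) = (0*(W + W))/6 = (0*(2*W))/6 = (⅙)*0 = 0)
b(Y) = -11 + Y (b(Y) = 0 - (11 - Y) = 0 + (-11 + Y) = -11 + Y)
(b(-10) + 18589)*(42066 - 9793) = ((-11 - 10) + 18589)*(42066 - 9793) = (-21 + 18589)*32273 = 18568*32273 = 599245064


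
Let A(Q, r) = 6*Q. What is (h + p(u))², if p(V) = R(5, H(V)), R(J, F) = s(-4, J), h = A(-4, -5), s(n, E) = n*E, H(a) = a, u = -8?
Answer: 1936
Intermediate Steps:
s(n, E) = E*n
h = -24 (h = 6*(-4) = -24)
R(J, F) = -4*J (R(J, F) = J*(-4) = -4*J)
p(V) = -20 (p(V) = -4*5 = -20)
(h + p(u))² = (-24 - 20)² = (-44)² = 1936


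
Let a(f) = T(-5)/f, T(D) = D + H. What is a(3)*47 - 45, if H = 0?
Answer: -370/3 ≈ -123.33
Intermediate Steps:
T(D) = D (T(D) = D + 0 = D)
a(f) = -5/f
a(3)*47 - 45 = -5/3*47 - 45 = -235/3 - 45 = -370/3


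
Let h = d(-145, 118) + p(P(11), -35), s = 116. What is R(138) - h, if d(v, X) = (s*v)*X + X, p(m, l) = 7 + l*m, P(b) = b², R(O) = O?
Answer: 1989008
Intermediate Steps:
d(v, X) = X + 116*X*v (d(v, X) = (116*v)*X + X = 116*X*v + X = X + 116*X*v)
h = -1988870 (h = 118*(1 + 116*(-145)) + (7 - 35*11²) = 118*(1 - 16820) + (7 - 35*121) = 118*(-16819) + (7 - 4235) = -1984642 - 4228 = -1988870)
R(138) - h = 138 - 1*(-1988870) = 138 + 1988870 = 1989008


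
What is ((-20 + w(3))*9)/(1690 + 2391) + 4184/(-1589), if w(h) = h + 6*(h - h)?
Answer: -353429/132341 ≈ -2.6706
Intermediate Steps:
w(h) = h (w(h) = h + 6*0 = h + 0 = h)
((-20 + w(3))*9)/(1690 + 2391) + 4184/(-1589) = ((-20 + 3)*9)/(1690 + 2391) + 4184/(-1589) = -17*9/4081 + 4184*(-1/1589) = -153*1/4081 - 4184/1589 = -153/4081 - 4184/1589 = -353429/132341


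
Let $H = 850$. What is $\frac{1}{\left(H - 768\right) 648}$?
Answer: $\frac{1}{53136} \approx 1.882 \cdot 10^{-5}$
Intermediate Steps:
$\frac{1}{\left(H - 768\right) 648} = \frac{1}{\left(850 - 768\right) 648} = \frac{1}{82} \cdot \frac{1}{648} = \frac{1}{53136}$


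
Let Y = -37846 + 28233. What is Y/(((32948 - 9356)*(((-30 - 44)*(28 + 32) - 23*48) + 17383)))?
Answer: -9613/279305688 ≈ -3.4417e-5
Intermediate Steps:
Y = -9613
Y/(((32948 - 9356)*(((-30 - 44)*(28 + 32) - 23*48) + 17383))) = -9613*1/((32948 - 9356)*(((-30 - 44)*(28 + 32) - 23*48) + 17383)) = -9613*1/(23592*((-74*60 - 1104) + 17383)) = -9613*1/(23592*((-4440 - 1104) + 17383)) = -9613*1/(23592*(-5544 + 17383)) = -9613/(23592*11839) = -9613/279305688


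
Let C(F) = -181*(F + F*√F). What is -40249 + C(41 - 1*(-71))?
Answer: -60521 - 81088*√7 ≈ -2.7506e+5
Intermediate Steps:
C(F) = -181*F - 181*F^(3/2) (C(F) = -181*(F + F^(3/2)) = -181*F - 181*F^(3/2))
-40249 + C(41 - 1*(-71)) = -40249 + (-181*(41 - 1*(-71)) - 181*(41 - 1*(-71))^(3/2)) = -40249 + (-181*(41 + 71) - 181*(41 + 71)^(3/2)) = -40249 + (-181*112 - 81088*√7) = -40249 + (-20272 - 81088*√7) = -60521 - 81088*√7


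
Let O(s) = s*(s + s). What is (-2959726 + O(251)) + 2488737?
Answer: -344987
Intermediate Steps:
O(s) = 2*s**2 (O(s) = s*(2*s) = 2*s**2)
(-2959726 + O(251)) + 2488737 = (-2959726 + 2*251**2) + 2488737 = (-2959726 + 2*63001) + 2488737 = (-2959726 + 126002) + 2488737 = -2833724 + 2488737 = -344987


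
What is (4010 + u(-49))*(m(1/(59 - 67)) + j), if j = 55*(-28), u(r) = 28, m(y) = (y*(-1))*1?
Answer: -24872061/4 ≈ -6.2180e+6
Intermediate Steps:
m(y) = -y (m(y) = -y*1 = -y)
j = -1540
(4010 + u(-49))*(m(1/(59 - 67)) + j) = (4010 + 28)*(-1/(59 - 67) - 1540) = 4038*(-1/(-8) - 1540) = 4038*(-1*(-⅛) - 1540) = 4038*(⅛ - 1540) = 4038*(-12319/8) = -24872061/4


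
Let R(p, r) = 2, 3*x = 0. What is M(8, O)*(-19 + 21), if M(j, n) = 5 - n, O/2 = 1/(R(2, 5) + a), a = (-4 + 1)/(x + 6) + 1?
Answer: 42/5 ≈ 8.4000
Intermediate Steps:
x = 0 (x = (1/3)*0 = 0)
a = 1/2 (a = (-4 + 1)/(0 + 6) + 1 = -3/6 + 1 = -3*1/6 + 1 = -1/2 + 1 = 1/2 ≈ 0.50000)
O = 4/5 (O = 2/(2 + 1/2) = 2/(5/2) = 2*(2/5) = 4/5 ≈ 0.80000)
M(8, O)*(-19 + 21) = (5 - 1*4/5)*(-19 + 21) = (5 - 4/5)*2 = (21/5)*2 = 42/5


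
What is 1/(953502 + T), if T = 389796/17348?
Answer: 4337/4135435623 ≈ 1.0487e-6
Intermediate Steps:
T = 97449/4337 (T = 389796*(1/17348) = 97449/4337 ≈ 22.469)
1/(953502 + T) = 1/(953502 + 97449/4337) = 1/(4135435623/4337) = 4337/4135435623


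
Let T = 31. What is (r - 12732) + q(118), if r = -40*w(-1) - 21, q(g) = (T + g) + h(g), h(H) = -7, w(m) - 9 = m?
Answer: -12931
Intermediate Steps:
w(m) = 9 + m
q(g) = 24 + g (q(g) = (31 + g) - 7 = 24 + g)
r = -341 (r = -40*(9 - 1) - 21 = -40*8 - 21 = -320 - 21 = -341)
(r - 12732) + q(118) = (-341 - 12732) + (24 + 118) = -13073 + 142 = -12931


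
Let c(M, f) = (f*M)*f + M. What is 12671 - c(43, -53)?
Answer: -108159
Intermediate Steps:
c(M, f) = M + M*f² (c(M, f) = (M*f)*f + M = M*f² + M = M + M*f²)
12671 - c(43, -53) = 12671 - 43*(1 + (-53)²) = 12671 - 43*(1 + 2809) = 12671 - 43*2810 = 12671 - 1*120830 = 12671 - 120830 = -108159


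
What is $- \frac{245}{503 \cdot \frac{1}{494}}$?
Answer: $- \frac{121030}{503} \approx -240.62$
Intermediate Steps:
$- \frac{245}{503 \cdot \frac{1}{494}} = - \frac{245}{\frac{503}{494}} = \left(-245\right) \frac{494}{503} = - \frac{121030}{503}$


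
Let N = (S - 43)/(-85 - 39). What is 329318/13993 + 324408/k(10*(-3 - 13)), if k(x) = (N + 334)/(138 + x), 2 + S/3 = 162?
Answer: -12370100318510/573419147 ≈ -21573.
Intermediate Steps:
S = 480 (S = -6 + 3*162 = -6 + 486 = 480)
N = -437/124 (N = (480 - 43)/(-85 - 39) = 437/(-124) = 437*(-1/124) = -437/124 ≈ -3.5242)
k(x) = 40979/(124*(138 + x)) (k(x) = (-437/124 + 334)/(138 + x) = 40979/(124*(138 + x)))
329318/13993 + 324408/k(10*(-3 - 13)) = 329318/13993 + 324408/((40979/(124*(138 + 10*(-3 - 13))))) = 329318*(1/13993) + 324408/((40979/(124*(138 + 10*(-16))))) = 329318/13993 + 324408/((40979/(124*(138 - 160)))) = 329318/13993 + 324408/(((40979/124)/(-22))) = 329318/13993 + 324408/(((40979/124)*(-1/22))) = 329318/13993 + 324408/(-40979/2728) = 329318/13993 + 324408*(-2728/40979) = 329318/13993 - 884985024/40979 = -12370100318510/573419147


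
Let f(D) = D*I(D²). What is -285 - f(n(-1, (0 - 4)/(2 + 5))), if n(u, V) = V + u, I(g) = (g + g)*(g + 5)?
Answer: -3815703/16807 ≈ -227.03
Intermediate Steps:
I(g) = 2*g*(5 + g) (I(g) = (2*g)*(5 + g) = 2*g*(5 + g))
f(D) = 2*D³*(5 + D²) (f(D) = D*(2*D²*(5 + D²)) = 2*D³*(5 + D²))
-285 - f(n(-1, (0 - 4)/(2 + 5))) = -285 - 2*((0 - 4)/(2 + 5) - 1)³*(5 + ((0 - 4)/(2 + 5) - 1)²) = -285 - 2*(-4/7 - 1)³*(5 + (-4/7 - 1)²) = -285 - 2*(-11/7)³*(5 + (-11/7)²) = -285 - 2*(-1331)*(5 + 121/49)/343 = -285 - 2*(-1331)*366/(343*49) = -285 - 1*(-974292/16807) = -285 + 974292/16807 = -3815703/16807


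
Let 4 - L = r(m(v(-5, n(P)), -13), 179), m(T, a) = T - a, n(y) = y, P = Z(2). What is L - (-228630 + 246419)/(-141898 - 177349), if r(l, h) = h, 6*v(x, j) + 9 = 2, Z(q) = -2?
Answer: -55850436/319247 ≈ -174.94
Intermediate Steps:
P = -2
v(x, j) = -7/6 (v(x, j) = -3/2 + (⅙)*2 = -3/2 + ⅓ = -7/6)
L = -175 (L = 4 - 1*179 = 4 - 179 = -175)
L - (-228630 + 246419)/(-141898 - 177349) = -175 - (-228630 + 246419)/(-141898 - 177349) = -175 - 17789/(-319247) = -175 - 17789*(-1)/319247 = -175 - 1*(-17789/319247) = -175 + 17789/319247 = -55850436/319247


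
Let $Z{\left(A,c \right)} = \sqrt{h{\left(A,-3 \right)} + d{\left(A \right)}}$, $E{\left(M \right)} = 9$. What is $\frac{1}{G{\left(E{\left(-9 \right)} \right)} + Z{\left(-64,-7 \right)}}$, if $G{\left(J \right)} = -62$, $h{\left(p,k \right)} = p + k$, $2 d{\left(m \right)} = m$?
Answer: $- \frac{62}{3943} - \frac{3 i \sqrt{11}}{3943} \approx -0.015724 - 0.0025234 i$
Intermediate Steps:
$d{\left(m \right)} = \frac{m}{2}$
$h{\left(p,k \right)} = k + p$
$Z{\left(A,c \right)} = \sqrt{-3 + \frac{3 A}{2}}$ ($Z{\left(A,c \right)} = \sqrt{\left(-3 + A\right) + \frac{A}{2}} = \sqrt{-3 + \frac{3 A}{2}}$)
$\frac{1}{G{\left(E{\left(-9 \right)} \right)} + Z{\left(-64,-7 \right)}} = \frac{1}{-62 + \frac{\sqrt{-12 + 6 \left(-64\right)}}{2}} = \frac{1}{-62 + \frac{\sqrt{-12 - 384}}{2}} = \frac{1}{-62 + \frac{\sqrt{-396}}{2}} = \frac{1}{-62 + \frac{6 i \sqrt{11}}{2}} = \frac{1}{-62 + 3 i \sqrt{11}}$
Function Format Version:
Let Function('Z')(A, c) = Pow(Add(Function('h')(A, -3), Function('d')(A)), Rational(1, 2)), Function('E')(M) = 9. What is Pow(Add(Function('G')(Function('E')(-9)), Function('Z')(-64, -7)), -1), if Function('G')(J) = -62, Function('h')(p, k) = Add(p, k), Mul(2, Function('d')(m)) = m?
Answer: Add(Rational(-62, 3943), Mul(Rational(-3, 3943), I, Pow(11, Rational(1, 2)))) ≈ Add(-0.015724, Mul(-0.0025234, I))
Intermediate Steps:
Function('d')(m) = Mul(Rational(1, 2), m)
Function('h')(p, k) = Add(k, p)
Function('Z')(A, c) = Pow(Add(-3, Mul(Rational(3, 2), A)), Rational(1, 2)) (Function('Z')(A, c) = Pow(Add(Add(-3, A), Mul(Rational(1, 2), A)), Rational(1, 2)) = Pow(Add(-3, Mul(Rational(3, 2), A)), Rational(1, 2)))
Pow(Add(Function('G')(Function('E')(-9)), Function('Z')(-64, -7)), -1) = Pow(Add(-62, Mul(Rational(1, 2), Pow(Add(-12, Mul(6, -64)), Rational(1, 2)))), -1) = Pow(Add(-62, Mul(Rational(1, 2), Pow(Add(-12, -384), Rational(1, 2)))), -1) = Pow(Add(-62, Mul(Rational(1, 2), Pow(-396, Rational(1, 2)))), -1) = Pow(Add(-62, Mul(Rational(1, 2), Mul(6, I, Pow(11, Rational(1, 2))))), -1) = Pow(Add(-62, Mul(3, I, Pow(11, Rational(1, 2)))), -1)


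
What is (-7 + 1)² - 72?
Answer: -36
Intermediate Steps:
(-7 + 1)² - 72 = (-6)² - 72 = 36 - 72 = -36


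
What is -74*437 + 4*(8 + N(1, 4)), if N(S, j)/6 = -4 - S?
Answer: -32426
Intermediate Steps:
N(S, j) = -24 - 6*S (N(S, j) = 6*(-4 - S) = -24 - 6*S)
-74*437 + 4*(8 + N(1, 4)) = -74*437 + 4*(8 + (-24 - 6*1)) = -32338 + 4*(8 + (-24 - 6)) = -32338 + 4*(8 - 30) = -32338 + 4*(-22) = -32338 - 88 = -32426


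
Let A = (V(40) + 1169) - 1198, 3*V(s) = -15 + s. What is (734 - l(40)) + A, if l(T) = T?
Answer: 2020/3 ≈ 673.33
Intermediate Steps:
V(s) = -5 + s/3 (V(s) = (-15 + s)/3 = -5 + s/3)
A = -62/3 (A = ((-5 + (1/3)*40) + 1169) - 1198 = ((-5 + 40/3) + 1169) - 1198 = (25/3 + 1169) - 1198 = 3532/3 - 1198 = -62/3 ≈ -20.667)
(734 - l(40)) + A = (734 - 1*40) - 62/3 = (734 - 40) - 62/3 = 694 - 62/3 = 2020/3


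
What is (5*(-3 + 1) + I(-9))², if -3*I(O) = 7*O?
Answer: 121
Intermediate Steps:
I(O) = -7*O/3
(5*(-3 + 1) + I(-9))² = (5*(-3 + 1) - 7/3*(-9))² = (5*(-2) + 21)² = (-10 + 21)² = 11² = 121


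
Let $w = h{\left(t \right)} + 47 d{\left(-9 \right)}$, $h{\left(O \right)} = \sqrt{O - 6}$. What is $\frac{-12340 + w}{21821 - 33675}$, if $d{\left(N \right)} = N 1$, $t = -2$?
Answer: $\frac{12763}{11854} - \frac{i \sqrt{2}}{5927} \approx 1.0767 - 0.00023861 i$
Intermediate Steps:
$h{\left(O \right)} = \sqrt{-6 + O}$
$d{\left(N \right)} = N$
$w = -423 + 2 i \sqrt{2}$ ($w = \sqrt{-6 - 2} + 47 \left(-9\right) = \sqrt{-8} - 423 = 2 i \sqrt{2} - 423 = -423 + 2 i \sqrt{2} \approx -423.0 + 2.8284 i$)
$\frac{-12340 + w}{21821 - 33675} = \frac{-12340 - \left(423 - 2 i \sqrt{2}\right)}{21821 - 33675} = \frac{-12763 + 2 i \sqrt{2}}{-11854} = \left(-12763 + 2 i \sqrt{2}\right) \left(- \frac{1}{11854}\right) = \frac{12763}{11854} - \frac{i \sqrt{2}}{5927}$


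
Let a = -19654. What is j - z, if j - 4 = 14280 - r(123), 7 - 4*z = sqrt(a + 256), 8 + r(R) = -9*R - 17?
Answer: 61657/4 + I*sqrt(19398)/4 ≈ 15414.0 + 34.819*I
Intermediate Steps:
r(R) = -25 - 9*R (r(R) = -8 + (-9*R - 17) = -8 + (-17 - 9*R) = -25 - 9*R)
z = 7/4 - I*sqrt(19398)/4 (z = 7/4 - sqrt(-19654 + 256)/4 = 7/4 - I*sqrt(19398)/4 ≈ 1.75 - 34.819*I)
j = 15416 (j = 4 + (14280 - (-25 - 9*123)) = 4 + (14280 - (-25 - 1107)) = 4 + (14280 - 1*(-1132)) = 4 + (14280 + 1132) = 4 + 15412 = 15416)
j - z = 15416 - (7/4 - I*sqrt(19398)/4) = 15416 + (-7/4 + I*sqrt(19398)/4) = 61657/4 + I*sqrt(19398)/4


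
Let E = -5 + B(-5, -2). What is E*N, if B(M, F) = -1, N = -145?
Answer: 870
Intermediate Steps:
E = -6 (E = -5 - 1 = -6)
E*N = -6*(-145) = 870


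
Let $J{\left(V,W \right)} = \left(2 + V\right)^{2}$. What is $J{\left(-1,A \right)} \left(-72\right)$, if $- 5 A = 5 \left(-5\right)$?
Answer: $-72$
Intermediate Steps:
$A = 5$ ($A = - \frac{5 \left(-5\right)}{5} = \left(- \frac{1}{5}\right) \left(-25\right) = 5$)
$J{\left(-1,A \right)} \left(-72\right) = \left(2 - 1\right)^{2} \left(-72\right) = 1^{2} \left(-72\right) = 1 \left(-72\right) = -72$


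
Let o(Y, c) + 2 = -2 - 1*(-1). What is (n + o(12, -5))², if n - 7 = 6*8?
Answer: 2704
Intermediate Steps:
n = 55 (n = 7 + 6*8 = 7 + 48 = 55)
o(Y, c) = -3 (o(Y, c) = -2 + (-2 - 1*(-1)) = -2 + (-2 + 1) = -2 - 1 = -3)
(n + o(12, -5))² = (55 - 3)² = 52² = 2704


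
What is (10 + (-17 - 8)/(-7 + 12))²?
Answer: 25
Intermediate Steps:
(10 + (-17 - 8)/(-7 + 12))² = (10 - 25/5)² = (10 - 25*⅕)² = (10 - 5)² = 5² = 25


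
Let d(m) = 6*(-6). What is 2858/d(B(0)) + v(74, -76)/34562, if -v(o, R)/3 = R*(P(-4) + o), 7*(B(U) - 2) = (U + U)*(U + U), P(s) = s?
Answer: -24550909/311058 ≈ -78.927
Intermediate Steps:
B(U) = 2 + 4*U**2/7 (B(U) = 2 + ((U + U)*(U + U))/7 = 2 + ((2*U)*(2*U))/7 = 2 + (4*U**2)/7 = 2 + 4*U**2/7)
v(o, R) = -3*R*(-4 + o)
d(m) = -36
2858/d(B(0)) + v(74, -76)/34562 = 2858/(-36) + (3*(-76)*(4 - 1*74))/34562 = 2858*(-1/36) + (3*(-76)*(4 - 74))*(1/34562) = -1429/18 + (3*(-76)*(-70))*(1/34562) = -1429/18 + 15960*(1/34562) = -1429/18 + 7980/17281 = -24550909/311058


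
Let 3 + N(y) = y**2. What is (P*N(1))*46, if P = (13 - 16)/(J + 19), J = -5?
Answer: 138/7 ≈ 19.714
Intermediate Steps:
P = -3/14 (P = (13 - 16)/(-5 + 19) = -3/14 ≈ -0.21429)
N(y) = -3 + y**2
(P*N(1))*46 = -3*(-3 + 1**2)/14*46 = -3*(-3 + 1)/14*46 = -3/14*(-2)*46 = (3/7)*46 = 138/7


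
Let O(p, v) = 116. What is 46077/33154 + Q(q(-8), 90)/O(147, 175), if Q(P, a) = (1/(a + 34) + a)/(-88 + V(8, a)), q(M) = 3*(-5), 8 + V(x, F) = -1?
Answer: 31959405151/23129026096 ≈ 1.3818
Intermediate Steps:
V(x, F) = -9 (V(x, F) = -8 - 1 = -9)
q(M) = -15
Q(P, a) = -a/97 - 1/(97*(34 + a)) (Q(P, a) = (1/(a + 34) + a)/(-88 - 9) = (1/(34 + a) + a)/(-97) = (a + 1/(34 + a))*(-1/97) = -a/97 - 1/(97*(34 + a)))
46077/33154 + Q(q(-8), 90)/O(147, 175) = 46077/33154 + ((-1 - 1*90² - 34*90)/(97*(34 + 90)))/116 = 46077*(1/33154) + ((1/97)*(-1 - 1*8100 - 3060)/124)*(1/116) = 46077/33154 + ((1/97)*(1/124)*(-1 - 8100 - 3060))*(1/116) = 46077/33154 + ((1/97)*(1/124)*(-11161))*(1/116) = 46077/33154 - 11161/12028*1/116 = 46077/33154 - 11161/1395248 = 31959405151/23129026096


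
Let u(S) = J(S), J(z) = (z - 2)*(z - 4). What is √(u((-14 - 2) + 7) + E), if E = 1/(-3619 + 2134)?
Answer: √35038410/495 ≈ 11.958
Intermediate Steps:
J(z) = (-4 + z)*(-2 + z) (J(z) = (-2 + z)*(-4 + z) = (-4 + z)*(-2 + z))
u(S) = 8 + S² - 6*S
E = -1/1485 (E = 1/(-1485) = -1/1485 ≈ -0.00067340)
√(u((-14 - 2) + 7) + E) = √((8 + ((-14 - 2) + 7)² - 6*((-14 - 2) + 7)) - 1/1485) = √((8 + (-16 + 7)² - 6*(-16 + 7)) - 1/1485) = √((8 + (-9)² - 6*(-9)) - 1/1485) = √((8 + 81 + 54) - 1/1485) = √(143 - 1/1485) = √(212354/1485) = √35038410/495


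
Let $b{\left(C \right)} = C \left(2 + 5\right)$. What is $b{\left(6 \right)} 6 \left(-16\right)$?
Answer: $-4032$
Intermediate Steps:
$b{\left(C \right)} = 7 C$ ($b{\left(C \right)} = C 7 = 7 C$)
$b{\left(6 \right)} 6 \left(-16\right) = 7 \cdot 6 \cdot 6 \left(-16\right) = 42 \cdot 6 \left(-16\right) = 252 \left(-16\right) = -4032$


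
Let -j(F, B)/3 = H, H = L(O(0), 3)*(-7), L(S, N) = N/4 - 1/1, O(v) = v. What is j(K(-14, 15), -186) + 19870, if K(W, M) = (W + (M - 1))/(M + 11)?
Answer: 79459/4 ≈ 19865.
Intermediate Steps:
L(S, N) = -1 + N/4 (L(S, N) = N*(¼) - 1*1 = N/4 - 1 = -1 + N/4)
K(W, M) = (-1 + M + W)/(11 + M) (K(W, M) = (W + (-1 + M))/(11 + M) = (-1 + M + W)/(11 + M))
H = 7/4 (H = (-1 + (¼)*3)*(-7) = (-1 + ¾)*(-7) = -¼*(-7) = 7/4 ≈ 1.7500)
j(F, B) = -21/4 (j(F, B) = -3*7/4 = -21/4)
j(K(-14, 15), -186) + 19870 = -21/4 + 19870 = 79459/4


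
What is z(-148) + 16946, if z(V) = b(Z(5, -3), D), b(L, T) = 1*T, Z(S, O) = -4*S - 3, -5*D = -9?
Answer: 84739/5 ≈ 16948.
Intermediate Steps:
D = 9/5 (D = -⅕*(-9) = 9/5 ≈ 1.8000)
Z(S, O) = -3 - 4*S
b(L, T) = T
z(V) = 9/5
z(-148) + 16946 = 9/5 + 16946 = 84739/5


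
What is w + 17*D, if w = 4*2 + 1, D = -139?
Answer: -2354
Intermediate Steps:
w = 9 (w = 8 + 1 = 9)
w + 17*D = 9 + 17*(-139) = 9 - 2363 = -2354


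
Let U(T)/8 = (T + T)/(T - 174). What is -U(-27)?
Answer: -144/67 ≈ -2.1493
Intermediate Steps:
U(T) = 16*T/(-174 + T) (U(T) = 8*((T + T)/(T - 174)) = 8*((2*T)/(-174 + T)) = 8*(2*T/(-174 + T)) = 16*T/(-174 + T))
-U(-27) = -16*(-27)/(-174 - 27) = -16*(-27)/(-201) = -16*(-27)*(-1)/201 = -1*144/67 = -144/67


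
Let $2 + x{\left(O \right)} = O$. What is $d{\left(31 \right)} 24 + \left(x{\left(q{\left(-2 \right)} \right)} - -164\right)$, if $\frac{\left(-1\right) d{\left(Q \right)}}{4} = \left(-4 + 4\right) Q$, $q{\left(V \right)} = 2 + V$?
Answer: $162$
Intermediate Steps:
$x{\left(O \right)} = -2 + O$
$d{\left(Q \right)} = 0$ ($d{\left(Q \right)} = - 4 \left(-4 + 4\right) Q = - 4 \cdot 0 Q = \left(-4\right) 0 = 0$)
$d{\left(31 \right)} 24 + \left(x{\left(q{\left(-2 \right)} \right)} - -164\right) = 0 \cdot 24 + \left(\left(-2 + \left(2 - 2\right)\right) - -164\right) = 0 + \left(\left(-2 + 0\right) + 164\right) = 0 + \left(-2 + 164\right) = 0 + 162 = 162$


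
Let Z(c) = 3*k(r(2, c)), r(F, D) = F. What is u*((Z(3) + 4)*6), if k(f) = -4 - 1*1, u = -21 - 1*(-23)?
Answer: -132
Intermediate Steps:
u = 2 (u = -21 + 23 = 2)
k(f) = -5 (k(f) = -4 - 1 = -5)
Z(c) = -15 (Z(c) = 3*(-5) = -15)
u*((Z(3) + 4)*6) = 2*((-15 + 4)*6) = 2*(-11*6) = 2*(-66) = -132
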